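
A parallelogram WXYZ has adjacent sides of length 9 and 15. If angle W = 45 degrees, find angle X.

In a parallelogram, consecutive angles are supplementary (sum to 180°).
angle X = 180 - angle W
angle X = 180 - 45
angle X = 135 degrees

135 degrees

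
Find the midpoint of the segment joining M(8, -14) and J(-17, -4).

The midpoint is the point halfway along the segment.
Move half the horizontal distance: 8 + (-17 - 8)/2 = 8 + -25/2 = -9/2
Move half the vertical distance: -14 + (-4 - -14)/2 = -14 + 10/2 = -9
Midpoint = (-9/2, -9)

(-9/2, -9)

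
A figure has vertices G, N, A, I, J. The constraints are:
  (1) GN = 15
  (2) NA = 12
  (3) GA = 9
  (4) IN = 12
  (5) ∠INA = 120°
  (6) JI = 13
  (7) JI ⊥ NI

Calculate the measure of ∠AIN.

Step 1: By the law of cosines on triangle INA: IA² = 12² + 12² − 2·12·12·cos(120°) = 432, so IA = 12·√3.
Step 2: By the inverse law of cosines on triangle AIN: cos(∠AIN) = ((12·√3)² + 12² − 12²) / (2·12·√3·12) = 432/498.83 = 0.866, so ∠AIN = 30°.

Therefore, the measure of angle ∠AIN = 30°.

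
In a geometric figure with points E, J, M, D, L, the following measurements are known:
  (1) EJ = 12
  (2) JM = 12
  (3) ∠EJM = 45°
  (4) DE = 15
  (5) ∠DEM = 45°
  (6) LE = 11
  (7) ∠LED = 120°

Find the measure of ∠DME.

Step 1: By the law of cosines on triangle EJM: EM² = 12² + 12² − 2·12·12·cos(45°) = 84.35, so EM ≈ 9.18.
Step 2: By the law of cosines on triangle MED: MD² = 9.18² + 15² − 2·9.18·15·cos(45°) = 114.52, so MD ≈ 10.7.
Step 3: By the inverse law of cosines on triangle DME: cos(∠DME) = (10.7² + 9.18² − 15²) / (2·10.7·9.18) = -26.12/196.57 = -0.1329, so ∠DME = 97.64°.

Therefore, the measure of angle ∠DME = 97.64°.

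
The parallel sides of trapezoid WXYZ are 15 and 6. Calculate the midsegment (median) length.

The midsegment of a trapezoid = (base1 + base2) / 2
midsegment = (15 + 6) / 2
midsegment = 21 / 2
midsegment = 21/2

21/2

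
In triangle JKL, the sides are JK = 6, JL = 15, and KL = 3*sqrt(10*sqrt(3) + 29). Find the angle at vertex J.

When all three sides of a triangle are known, the law of cosines can be rearranged to find any angle.
cos(C) = (a² + b² - c²) / (2ab) gives cos(J) = -sqrt(3)/2.
Taking the inverse cosine: J = 150°.

150°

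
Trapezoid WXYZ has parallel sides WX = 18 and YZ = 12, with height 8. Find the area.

Area of a trapezoid = (base1 + base2) * height / 2
Area = (18 + 12) * 8 / 2
Area = 30 * 8 / 2
Area = 240 / 2
Area = 120

120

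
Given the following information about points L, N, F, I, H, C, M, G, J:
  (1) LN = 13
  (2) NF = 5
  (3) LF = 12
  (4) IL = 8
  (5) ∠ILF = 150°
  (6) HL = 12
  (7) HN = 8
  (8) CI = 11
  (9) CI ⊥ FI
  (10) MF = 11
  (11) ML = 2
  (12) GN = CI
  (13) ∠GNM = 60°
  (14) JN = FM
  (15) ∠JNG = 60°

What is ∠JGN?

From the given relations: GN = CI = 11; JN = FM = 11.
Step 1: By the law of cosines on triangle GNJ: GJ² = 11² + 11² − 2·11·11·cos(60°) = 121, so GJ = 11.
Step 2: By the inverse law of cosines on triangle JGN: cos(∠JGN) = (11² + 11² − 11²) / (2·11·11) = 121/242 = 0.5, so ∠JGN = 60°.

Therefore, the measure of angle ∠JGN = 60°.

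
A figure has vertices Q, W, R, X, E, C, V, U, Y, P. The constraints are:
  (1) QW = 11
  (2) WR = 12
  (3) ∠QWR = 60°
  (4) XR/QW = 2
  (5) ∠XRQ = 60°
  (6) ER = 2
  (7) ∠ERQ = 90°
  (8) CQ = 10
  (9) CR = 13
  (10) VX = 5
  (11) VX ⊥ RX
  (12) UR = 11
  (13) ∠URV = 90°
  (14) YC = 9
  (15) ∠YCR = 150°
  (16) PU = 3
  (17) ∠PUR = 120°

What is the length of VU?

From the given relations: XR = 2·QW = 2·11 = 22.
Step 1: By the law of cosines on triangle VXR: VR² = 5² + 22² − 2·5·22·cos(90°) = 509, so VR ≈ 22.56.
Step 2: By the law of cosines on triangle VRU: VU² = 22.56² + 11² − 2·22.56·11·cos(90°) = 630, so VU = 3·√70.

Therefore, the length of VU = 3·√70.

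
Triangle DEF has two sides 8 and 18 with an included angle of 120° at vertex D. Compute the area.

Area = (1/2)(8)(18) sin(120°) = (1/2)(8)(18)(sqrt(3)/2) = 36*sqrt(3)

36*sqrt(3)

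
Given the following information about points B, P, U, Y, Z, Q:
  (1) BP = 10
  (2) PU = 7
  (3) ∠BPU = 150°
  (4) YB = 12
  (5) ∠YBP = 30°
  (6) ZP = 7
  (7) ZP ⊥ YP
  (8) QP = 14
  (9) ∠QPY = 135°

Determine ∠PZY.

Step 1: By the law of cosines on triangle PBY: PY² = 10² + 12² − 2·10·12·cos(30°) = 36.15, so PY ≈ 6.01.
Step 2: By the law of cosines on triangle ZPY: ZY² = 7² + 6.01² − 2·7·6.01·cos(90°) = 85.15, so ZY ≈ 9.23.
Step 3: By the inverse law of cosines on triangle PZY: cos(∠PZY) = (7² + 9.23² − 6.01²) / (2·7·9.23) = 98/129.19 = 0.7586, so ∠PZY = 40.66°.

Therefore, the measure of angle ∠PZY = 40.66°.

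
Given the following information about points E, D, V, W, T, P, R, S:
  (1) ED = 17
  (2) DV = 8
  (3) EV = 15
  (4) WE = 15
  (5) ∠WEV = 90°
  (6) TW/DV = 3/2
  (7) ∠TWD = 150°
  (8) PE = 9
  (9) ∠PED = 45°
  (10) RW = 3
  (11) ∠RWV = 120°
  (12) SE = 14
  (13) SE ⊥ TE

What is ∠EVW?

Step 1: By the law of cosines on triangle VEW: VW² = 15² + 15² − 2·15·15·cos(90°) = 450, so VW = 15·√2.
Step 2: By the inverse law of cosines on triangle EVW: cos(∠EVW) = (15² + (15·√2)² − 15²) / (2·15·15·√2) = 450/636.4 = 0.7071, so ∠EVW = 45°.

Therefore, the measure of angle ∠EVW = 45°.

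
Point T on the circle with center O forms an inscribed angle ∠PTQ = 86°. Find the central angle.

By the inscribed angle theorem, the central angle is twice the inscribed angle.
Central angle = 2 × 86° = 172°

172°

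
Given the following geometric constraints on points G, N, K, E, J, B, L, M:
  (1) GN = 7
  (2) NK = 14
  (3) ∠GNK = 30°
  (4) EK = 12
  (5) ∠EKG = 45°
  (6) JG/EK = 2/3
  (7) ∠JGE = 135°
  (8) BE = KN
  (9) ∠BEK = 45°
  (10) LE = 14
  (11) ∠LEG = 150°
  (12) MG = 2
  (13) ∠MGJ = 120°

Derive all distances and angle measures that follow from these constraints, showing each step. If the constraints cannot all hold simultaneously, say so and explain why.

The constraints are consistent.

From the given relations:
  JG = 2/3·EK = 2/3·12 = 8
  BE = KN = 14

Step 1: From GN = 7, NK = 14, and ∠GNK = 30°, by the law of cosines:
  GK² = GN² + NK² - 2·GN·NK·cos(30°) = 49 + 196 - 169.7 = 75.26
  GK ≈ 8.68

Step 2: From KE = 12, EB = 14, and ∠KEB = 45°, by the law of cosines:
  KB² = KE² + EB² - 2·KE·EB·cos(45°) = 144 + 196 - 237.6 = 102.4
  KB ≈ 10.12

Step 3: From JG = 8, GM = 2, and ∠JGM = 120°, by the law of cosines:
  JM² = JG² + GM² - 2·JG·GM·cos(120°) = 64 + 4 + 16 = 84
  JM = 2·√21

Step 4: From GK = 8.68, KE = 12, and ∠GKE = 45°, by the law of cosines:
  GE² = GK² + KE² - 2·GK·KE·cos(45°) = 75.26 + 144 - 147.2 = 72.04
  GE ≈ 8.49

Step 5: From GK = 8.68, GN = 7, KN = 14, by the inverse law of cosines:
  cos(∠KGN) = (GK² + GN² - KN²) / (2·GK·GN)
  ∠KGN = 126.21°

Step 6: From KB = 10.12, KE = 12, BE = 14, by the inverse law of cosines:
  cos(∠BKE) = (KB² + KE² - BE²) / (2·KB·KE)
  ∠BKE = 78.02°

Step 7: From KG = 8.68, KN = 14, GN = 7, by the inverse law of cosines:
  cos(∠GKN) = (KG² + KN² - GN²) / (2·KG·KN)
  ∠GKN = 23.79°

Step 8: From JG = 8, JM = 2·√21, GM = 2, by the inverse law of cosines:
  cos(∠GJM) = (JG² + JM² - GM²) / (2·JG·JM)
  ∠GJM = 10.89°

Step 9: From BE = 14, BK = 10.12, EK = 12, by the inverse law of cosines:
  cos(∠EBK) = (BE² + BK² - EK²) / (2·BE·BK)
  ∠EBK = 56.98°

Step 10: From MG = 2, MJ = 2·√21, GJ = 8, by the inverse law of cosines:
  cos(∠GMJ) = (MG² + MJ² - GJ²) / (2·MG·MJ)
  ∠GMJ = 49.11°

Step 11: From GE = 8.49, EL = 14, and ∠GEL = 150°, by the law of cosines:
  GL² = GE² + EL² - 2·GE·EL·cos(150°) = 72.04 + 196 + 205.8 = 473.8
  GL ≈ 21.77

Step 12: From EG = 8.49, GJ = 8, and ∠EGJ = 135°, by the law of cosines:
  EJ² = EG² + GJ² - 2·EG·GJ·cos(135°) = 72.04 + 64 + 96.02 = 232.1
  EJ ≈ 15.23

Step 13: From GE = 8.49, GK = 8.68, EK = 12, by the inverse law of cosines:
  cos(∠EGK) = (GE² + GK² - EK²) / (2·GE·GK)
  ∠EGK = 88.72°

Step 14: From EG = 8.49, EK = 12, GK = 8.68, by the inverse law of cosines:
  cos(∠GEK) = (EG² + EK² - GK²) / (2·EG·EK)
  ∠GEK = 46.28°

Step 15: From GE = 8.49, GL = 21.77, EL = 14, by the inverse law of cosines:
  cos(∠EGL) = (GE² + GL² - EL²) / (2·GE·GL)
  ∠EGL = 18.76°

Step 16: From EG = 8.49, EJ = 15.23, GJ = 8, by the inverse law of cosines:
  cos(∠GEJ) = (EG² + EJ² - GJ²) / (2·EG·EJ)
  ∠GEJ = 21.8°

Step 17: From JE = 15.23, JG = 8, EG = 8.49, by the inverse law of cosines:
  cos(∠EJG) = (JE² + JG² - EG²) / (2·JE·JG)
  ∠EJG = 23.2°

Step 18: From LE = 14, LG = 21.77, EG = 8.49, by the inverse law of cosines:
  cos(∠ELG) = (LE² + LG² - EG²) / (2·LE·LG)
  ∠ELG = 11.24°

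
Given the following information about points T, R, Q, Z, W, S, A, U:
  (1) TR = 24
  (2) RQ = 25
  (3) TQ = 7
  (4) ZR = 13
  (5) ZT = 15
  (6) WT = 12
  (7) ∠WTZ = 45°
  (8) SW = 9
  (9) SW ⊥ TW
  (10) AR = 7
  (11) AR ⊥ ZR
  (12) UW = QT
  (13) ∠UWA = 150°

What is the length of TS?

Step 1: By the law of cosines on triangle TWS: TS² = 12² + 9² − 2·12·9·cos(90°) = 225, so TS = 15.

Therefore, the length of TS = 15.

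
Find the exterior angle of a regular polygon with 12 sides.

Each exterior angle of a regular n-gon is 360 / n.
For n = 12: 360 / 12 = 30 degrees.

30 degrees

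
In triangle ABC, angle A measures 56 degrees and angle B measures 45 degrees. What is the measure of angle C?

The interior angles sum to 180°: angle C = 180 - 56 - 45 = 79°.
The triangle is acute (angles 56°, 45°, 79°).

79 degrees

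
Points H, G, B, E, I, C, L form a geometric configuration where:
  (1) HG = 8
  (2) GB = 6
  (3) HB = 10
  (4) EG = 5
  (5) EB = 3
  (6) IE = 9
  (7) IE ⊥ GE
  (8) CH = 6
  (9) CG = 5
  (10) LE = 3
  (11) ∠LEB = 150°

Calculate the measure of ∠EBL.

Step 1: By the law of cosines on triangle BEL: BL² = 3² + 3² − 2·3·3·cos(150°) = 33.59, so BL ≈ 5.8.
Step 2: By the inverse law of cosines on triangle EBL: cos(∠EBL) = (3² + 5.8² − 3²) / (2·3·5.8) = 33.59/34.77 = 0.9659, so ∠EBL = 15°.

Therefore, the measure of angle ∠EBL = 15°.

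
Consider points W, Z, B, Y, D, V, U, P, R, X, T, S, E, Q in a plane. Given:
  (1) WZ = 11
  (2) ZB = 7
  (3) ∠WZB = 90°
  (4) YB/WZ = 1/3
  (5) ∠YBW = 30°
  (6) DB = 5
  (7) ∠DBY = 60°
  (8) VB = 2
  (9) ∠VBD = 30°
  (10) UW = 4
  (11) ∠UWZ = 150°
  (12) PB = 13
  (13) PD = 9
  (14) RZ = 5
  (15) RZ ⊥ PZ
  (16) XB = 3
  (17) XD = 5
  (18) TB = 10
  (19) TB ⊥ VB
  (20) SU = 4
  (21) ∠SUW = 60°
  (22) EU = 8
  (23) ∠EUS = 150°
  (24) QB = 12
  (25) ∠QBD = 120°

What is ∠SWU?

Step 1: By the law of cosines on triangle WUS: WS² = 4² + 4² − 2·4·4·cos(60°) = 16, so WS = 4.
Step 2: By the inverse law of cosines on triangle SWU: cos(∠SWU) = (4² + 4² − 4²) / (2·4·4) = 16/32 = 0.5, so ∠SWU = 60°.

Therefore, the measure of angle ∠SWU = 60°.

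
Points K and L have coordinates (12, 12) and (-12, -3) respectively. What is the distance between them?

The horizontal distance is |-12 - 12| = 24 and the vertical distance is |-3 - 12| = 15.
By the Pythagorean theorem, d = sqrt(24^2 + 15^2) = sqrt(801) = 3*sqrt(89).

3*sqrt(89)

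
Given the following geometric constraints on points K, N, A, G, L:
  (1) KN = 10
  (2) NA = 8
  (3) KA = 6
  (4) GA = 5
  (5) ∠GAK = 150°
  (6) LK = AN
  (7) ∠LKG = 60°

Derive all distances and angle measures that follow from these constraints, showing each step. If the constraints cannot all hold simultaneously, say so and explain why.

The constraints are consistent.

From the given relations:
  LK = AN = 8

Step 1: From KA = 6, AG = 5, and ∠KAG = 150°, by the law of cosines:
  KG² = KA² + AG² - 2·KA·AG·cos(150°) = 36 + 25 + 51.96 = 113
  KG ≈ 10.63

Step 2: From KA = 6, KN = 10, AN = 8, by the inverse law of cosines:
  cos(∠AKN) = (KA² + KN² - AN²) / (2·KA·KN)
  ∠AKN = 53.13°

Step 3: From NA = 8, NK = 10, AK = 6, by the inverse law of cosines:
  cos(∠ANK) = (NA² + NK² - AK²) / (2·NA·NK)
  ∠ANK = 36.87°

Step 4: From AK = 6, AN = 8, KN = 10, by the inverse law of cosines:
  cos(∠KAN) = (AK² + AN² - KN²) / (2·AK·AN)
  ∠KAN = 90°

Step 5: From GK = 10.63, KL = 8, and ∠GKL = 60°, by the law of cosines:
  GL² = GK² + KL² - 2·GK·KL·cos(60°) = 113 + 64 - 85.03 = 91.93
  GL ≈ 9.59

Step 6: From KA = 6, KG = 10.63, AG = 5, by the inverse law of cosines:
  cos(∠AKG) = (KA² + KG² - AG²) / (2·KA·KG)
  ∠AKG = 13.6°

Step 7: From GA = 5, GK = 10.63, AK = 6, by the inverse law of cosines:
  cos(∠AGK) = (GA² + GK² - AK²) / (2·GA·GK)
  ∠AGK = 16.4°

Step 8: From GK = 10.63, GL = 9.59, KL = 8, by the inverse law of cosines:
  cos(∠KGL) = (GK² + GL² - KL²) / (2·GK·GL)
  ∠KGL = 46.27°

Step 9: From LG = 9.59, LK = 8, GK = 10.63, by the inverse law of cosines:
  cos(∠GLK) = (LG² + LK² - GK²) / (2·LG·LK)
  ∠GLK = 73.73°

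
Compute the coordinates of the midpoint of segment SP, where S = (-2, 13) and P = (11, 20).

The midpoint is the point halfway along the segment.
Move half the horizontal distance: -2 + (11 - -2)/2 = -2 + 13/2 = 9/2
Move half the vertical distance: 13 + (20 - 13)/2 = 13 + 7/2 = 33/2
Midpoint = (9/2, 33/2)

(9/2, 33/2)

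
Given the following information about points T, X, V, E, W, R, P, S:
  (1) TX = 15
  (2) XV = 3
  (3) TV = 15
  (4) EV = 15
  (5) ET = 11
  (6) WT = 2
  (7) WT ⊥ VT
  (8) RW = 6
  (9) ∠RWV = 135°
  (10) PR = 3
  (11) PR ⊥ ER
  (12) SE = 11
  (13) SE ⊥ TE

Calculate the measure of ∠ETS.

Step 1: By the law of cosines on triangle TES: TS² = 11² + 11² − 2·11·11·cos(90°) = 242, so TS = 11·√2.
Step 2: By the inverse law of cosines on triangle ETS: cos(∠ETS) = (11² + (11·√2)² − 11²) / (2·11·11·√2) = 242/342.24 = 0.7071, so ∠ETS = 45°.

Therefore, the measure of angle ∠ETS = 45°.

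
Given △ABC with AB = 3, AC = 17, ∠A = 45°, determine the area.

Area = (1/2)(3)(17) sin(45°) = (1/2)(3)(17)(sqrt(2)/2) = 51*sqrt(2)/4

51*sqrt(2)/4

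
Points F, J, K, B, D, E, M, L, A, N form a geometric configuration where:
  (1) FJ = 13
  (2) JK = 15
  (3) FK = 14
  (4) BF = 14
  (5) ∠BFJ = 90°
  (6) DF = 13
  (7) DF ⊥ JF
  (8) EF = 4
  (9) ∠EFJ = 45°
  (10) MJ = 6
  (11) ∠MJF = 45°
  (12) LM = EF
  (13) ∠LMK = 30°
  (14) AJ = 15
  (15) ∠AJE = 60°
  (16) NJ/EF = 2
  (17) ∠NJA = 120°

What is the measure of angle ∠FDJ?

Step 1: By the law of cosines on triangle DFJ: DJ² = 13² + 13² − 2·13·13·cos(90°) = 338, so DJ = 13·√2.
Step 2: By the inverse law of cosines on triangle FDJ: cos(∠FDJ) = (13² + (13·√2)² − 13²) / (2·13·13·√2) = 338/478 = 0.7071, so ∠FDJ = 45°.

Therefore, the measure of angle ∠FDJ = 45°.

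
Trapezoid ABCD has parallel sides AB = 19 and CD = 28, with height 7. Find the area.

A trapezoid's area equals the midsegment times the height.
The midsegment is (19 + 28) / 2 = 47/2.
Area = 47/2 * 7 = 329/2.

329/2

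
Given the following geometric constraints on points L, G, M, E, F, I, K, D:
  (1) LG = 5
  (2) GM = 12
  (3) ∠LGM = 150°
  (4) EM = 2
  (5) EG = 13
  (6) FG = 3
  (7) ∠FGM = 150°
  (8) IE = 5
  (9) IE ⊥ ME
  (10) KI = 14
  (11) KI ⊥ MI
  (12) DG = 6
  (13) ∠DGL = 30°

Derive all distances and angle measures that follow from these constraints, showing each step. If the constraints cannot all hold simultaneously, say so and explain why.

The constraints are consistent.

Step 1: From LG = 5, GM = 12, and ∠LGM = 150°, by the law of cosines:
  LM² = LG² + GM² - 2·LG·GM·cos(150°) = 25 + 144 + 103.9 = 272.9
  LM ≈ 16.52

Step 2: From LG = 5, GD = 6, and ∠LGD = 30°, by the law of cosines:
  LD² = LG² + GD² - 2·LG·GD·cos(30°) = 25 + 36 - 51.96 = 9.038
  LD ≈ 3.01

Step 3: From MG = 12, GF = 3, and ∠MGF = 150°, by the law of cosines:
  MF² = MG² + GF² - 2·MG·GF·cos(150°) = 144 + 9 + 62.35 = 215.4
  MF ≈ 14.67

Step 4: From ME = 2, EI = 5, and ∠MEI = 90°, by the law of cosines:
  MI² = ME² + EI² - 2·ME·EI·cos(90°) = 4 + 25 - 0 = 29
  MI = √29

Step 5: From GE = 13, GM = 12, EM = 2, by the inverse law of cosines:
  cos(∠EGM) = (GE² + GM² - EM²) / (2·GE·GM)
  ∠EGM = 7.95°

Step 6: From ME = 2, MG = 12, EG = 13, by the inverse law of cosines:
  cos(∠EMG) = (ME² + MG² - EG²) / (2·ME·MG)
  ∠EMG = 115.94°

Step 7: From EG = 13, EM = 2, GM = 12, by the inverse law of cosines:
  cos(∠GEM) = (EG² + EM² - GM²) / (2·EG·EM)
  ∠GEM = 56.1°

Step 8: From MI = √29, IK = 14, and ∠MIK = 90°, by the law of cosines:
  MK² = MI² + IK² - 2·MI·IK·cos(90°) = 29 + 196 - 0 = 225
  MK = 15

Step 9: From LD = 3.01, LG = 5, DG = 6, by the inverse law of cosines:
  cos(∠DLG) = (LD² + LG² - DG²) / (2·LD·LG)
  ∠DLG = 93.74°

Step 10: From LG = 5, LM = 16.52, GM = 12, by the inverse law of cosines:
  cos(∠GLM) = (LG² + LM² - GM²) / (2·LG·LM)
  ∠GLM = 21.3°

Step 11: From ME = 2, MI = √29, EI = 5, by the inverse law of cosines:
  cos(∠EMI) = (ME² + MI² - EI²) / (2·ME·MI)
  ∠EMI = 68.2°

Step 12: From MF = 14.67, MG = 12, FG = 3, by the inverse law of cosines:
  cos(∠FMG) = (MF² + MG² - FG²) / (2·MF·MG)
  ∠FMG = 5.87°

Step 13: From MG = 12, ML = 16.52, GL = 5, by the inverse law of cosines:
  cos(∠GML) = (MG² + ML² - GL²) / (2·MG·ML)
  ∠GML = 8.7°

Step 14: From FG = 3, FM = 14.67, GM = 12, by the inverse law of cosines:
  cos(∠GFM) = (FG² + FM² - GM²) / (2·FG·FM)
  ∠GFM = 24.13°

Step 15: From IE = 5, IM = √29, EM = 2, by the inverse law of cosines:
  cos(∠EIM) = (IE² + IM² - EM²) / (2·IE·IM)
  ∠EIM = 21.8°

Step 16: From DG = 6, DL = 3.01, GL = 5, by the inverse law of cosines:
  cos(∠GDL) = (DG² + DL² - GL²) / (2·DG·DL)
  ∠GDL = 56.26°

Step 17: From MI = √29, MK = 15, IK = 14, by the inverse law of cosines:
  cos(∠IMK) = (MI² + MK² - IK²) / (2·MI·MK)
  ∠IMK = 68.96°

Step 18: From KI = 14, KM = 15, IM = √29, by the inverse law of cosines:
  cos(∠IKM) = (KI² + KM² - IM²) / (2·KI·KM)
  ∠IKM = 21.04°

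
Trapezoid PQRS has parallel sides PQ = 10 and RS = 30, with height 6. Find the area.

A trapezoid's area equals the midsegment times the height.
The midsegment is (10 + 30) / 2 = 20.
Area = 20 * 6 = 120.

120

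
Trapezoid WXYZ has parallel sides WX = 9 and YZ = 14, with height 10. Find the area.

Area of a trapezoid = (base1 + base2) * height / 2
Area = (9 + 14) * 10 / 2
Area = 23 * 10 / 2
Area = 230 / 2
Area = 115

115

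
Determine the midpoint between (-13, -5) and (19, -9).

The midpoint is the point halfway along the segment.
Move half the horizontal distance: -13 + (19 - -13)/2 = -13 + 32/2 = 3
Move half the vertical distance: -5 + (-9 - -5)/2 = -5 + -4/2 = -7
Midpoint = (3, -7)

(3, -7)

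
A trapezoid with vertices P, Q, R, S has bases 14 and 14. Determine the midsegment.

The midsegment (median) of a trapezoid connects the midpoints of the non-parallel sides.
Its length is the average of the two bases: (14 + 14) / 2 = 14.

14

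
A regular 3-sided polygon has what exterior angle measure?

Each exterior angle of a regular n-gon is 360 / n.
For n = 3: 360 / 3 = 120 degrees.

120 degrees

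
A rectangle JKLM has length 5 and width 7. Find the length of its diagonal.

d = sqrt(5^2 + 7^2) = sqrt(74)

sqrt(74)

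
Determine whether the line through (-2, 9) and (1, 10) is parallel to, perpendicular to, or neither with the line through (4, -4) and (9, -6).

Slope of line 1: m1 = (10 - 9)/(1 - -2) = 1/3 = 1/3
Slope of line 2: m2 = (-6 - -4)/(9 - 4) = -2/5 = -2/5
For parallel lines we need equal slopes: 1/3 != -2/5.
For perpendicular lines we need m1*m2 = -1: (1/3)(-2/5) = -2/15 != -1.
Since neither condition holds, the lines are neither parallel nor perpendicular.

Neither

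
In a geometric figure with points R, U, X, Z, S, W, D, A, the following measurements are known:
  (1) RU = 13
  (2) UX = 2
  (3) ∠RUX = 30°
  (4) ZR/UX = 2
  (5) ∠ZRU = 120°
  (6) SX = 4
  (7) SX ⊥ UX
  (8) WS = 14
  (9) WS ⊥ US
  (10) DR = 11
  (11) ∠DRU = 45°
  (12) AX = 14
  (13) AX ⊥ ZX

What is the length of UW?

Step 1: By the law of cosines on triangle UXS: US² = 2² + 4² − 2·2·4·cos(90°) = 20, so US = 2·√5.
Step 2: By the law of cosines on triangle USW: UW² = (2·√5)² + 14² − 2·2·√5·14·cos(90°) = 216, so UW = 6·√6.

Therefore, the length of UW = 6·√6.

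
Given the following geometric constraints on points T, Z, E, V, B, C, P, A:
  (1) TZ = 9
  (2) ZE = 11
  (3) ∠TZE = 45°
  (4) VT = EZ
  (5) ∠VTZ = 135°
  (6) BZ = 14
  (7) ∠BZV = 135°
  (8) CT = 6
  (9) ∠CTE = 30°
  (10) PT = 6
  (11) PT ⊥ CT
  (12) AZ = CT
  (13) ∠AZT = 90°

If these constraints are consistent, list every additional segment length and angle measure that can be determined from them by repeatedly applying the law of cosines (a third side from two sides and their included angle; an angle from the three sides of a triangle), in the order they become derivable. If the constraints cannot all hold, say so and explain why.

The constraints are consistent. Derivable facts, in order:
After 1 step:
- CP = 6·√2
- TA = 3·√13
- TE ≈ 7.87
- ZV ≈ 18.49
After 2 steps:
- EC ≈ 4.02
- VB ≈ 30.07
- ∠ATZ = 33.69°
- ∠CPT = 45°
- ∠ETZ = 81.07°
- ∠PCT = 45°
- ∠TAZ = 56.31°
- ∠TEZ = 53.93°
- ∠TVZ = 20.13°
- ∠TZV = 24.87°
After 3 steps:
- ∠BVZ = 19.22°
- ∠CET = 48.25°
- ∠ECT = 101.75°
- ∠VBZ = 25.78°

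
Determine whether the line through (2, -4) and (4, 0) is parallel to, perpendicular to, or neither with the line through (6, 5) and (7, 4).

Slope of line 1: m1 = (0 - -4)/(4 - 2) = 4/2 = 2
Slope of line 2: m2 = (4 - 5)/(7 - 6) = -1/1 = -1
For parallel lines we need equal slopes: 2 != -1.
For perpendicular lines we need m1*m2 = -1: (2)(-1) = -2 != -1.
Since neither condition holds, the lines are neither parallel nor perpendicular.

Neither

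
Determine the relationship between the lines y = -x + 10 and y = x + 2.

Slope of line 1: m1 = -1
Slope of line 2: m2 = 1
m1 * m2 = -1, so perpendicular.

Perpendicular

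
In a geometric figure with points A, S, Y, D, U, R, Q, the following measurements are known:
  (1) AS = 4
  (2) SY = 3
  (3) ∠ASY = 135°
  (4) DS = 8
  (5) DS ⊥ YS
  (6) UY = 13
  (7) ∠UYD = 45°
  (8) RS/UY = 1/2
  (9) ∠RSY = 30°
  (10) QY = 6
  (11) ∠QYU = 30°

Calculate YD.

Step 1: By the law of cosines on triangle YSD: YD² = 3² + 8² − 2·3·8·cos(90°) = 73, so YD = √73.

Therefore, the length of YD = √73.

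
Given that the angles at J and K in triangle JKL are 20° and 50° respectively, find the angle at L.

The interior angles sum to 180°: angle L = 180 - 20 - 50 = 110°.
The triangle is obtuse (angles 20°, 50°, 110°).

110 degrees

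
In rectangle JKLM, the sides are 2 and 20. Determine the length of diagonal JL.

Using the Pythagorean theorem:
d² = 2² + 20² = 4 + 400 = 404
d = sqrt(404) = 2*sqrt(101)

2*sqrt(101)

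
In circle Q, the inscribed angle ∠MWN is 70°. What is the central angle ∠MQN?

The inscribed angle theorem states that a central angle is always twice any inscribed angle that subtends the same arc.
Since the inscribed angle is 70°, the central angle = 2 × 70° = 140°.

140°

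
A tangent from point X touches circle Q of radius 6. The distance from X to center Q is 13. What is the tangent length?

Let T be the point of tangency. Then QT ⊥ XT (radius ⊥ tangent).
In right triangle QTX: QX² = QT² + XT²
13² = 6² + XT²
XT² = 133, XT = sqrt(133)

sqrt(133)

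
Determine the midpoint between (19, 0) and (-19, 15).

M = ((x₁ + x₂)/2, (y₁ + y₂)/2)
= ((19 + -19)/2, (0 + 15)/2)
= (0/2, 15/2) = (0, 15/2)

(0, 15/2)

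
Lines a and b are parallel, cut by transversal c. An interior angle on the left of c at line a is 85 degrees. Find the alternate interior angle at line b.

Alternate interior angles formed by parallel lines and a transversal are equal.
The given angle is 85 degrees.
The alternate interior angle = 85 degrees.

85 degrees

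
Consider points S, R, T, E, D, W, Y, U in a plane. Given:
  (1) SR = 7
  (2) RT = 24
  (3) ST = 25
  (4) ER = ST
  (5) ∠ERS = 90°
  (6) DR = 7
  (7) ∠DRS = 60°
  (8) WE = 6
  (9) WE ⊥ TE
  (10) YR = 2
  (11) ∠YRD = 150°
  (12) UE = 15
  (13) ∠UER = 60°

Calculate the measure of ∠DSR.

Step 1: By the law of cosines on triangle SRD: SD² = 7² + 7² − 2·7·7·cos(60°) = 49, so SD = 7.
Step 2: By the inverse law of cosines on triangle DSR: cos(∠DSR) = (7² + 7² − 7²) / (2·7·7) = 49/98 = 0.5, so ∠DSR = 60°.

Therefore, the measure of angle ∠DSR = 60°.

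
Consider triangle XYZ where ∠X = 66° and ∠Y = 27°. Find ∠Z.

angle Z = 180 - 66 - 27 = 87 degrees.

87 degrees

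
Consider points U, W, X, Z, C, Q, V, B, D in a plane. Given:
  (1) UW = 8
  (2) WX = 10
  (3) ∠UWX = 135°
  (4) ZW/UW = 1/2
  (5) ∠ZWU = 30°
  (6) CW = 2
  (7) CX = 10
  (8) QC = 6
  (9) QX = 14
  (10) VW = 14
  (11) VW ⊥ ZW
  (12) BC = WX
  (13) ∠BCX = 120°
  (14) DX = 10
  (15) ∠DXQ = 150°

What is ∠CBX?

From the given relations: BC = WX = 10.
Step 1: By the law of cosines on triangle BCX: BX² = 10² + 10² − 2·10·10·cos(120°) = 300, so BX = 10·√3.
Step 2: By the inverse law of cosines on triangle CBX: cos(∠CBX) = (10² + (10·√3)² − 10²) / (2·10·10·√3) = 300/346.41 = 0.866, so ∠CBX = 30°.

Therefore, the measure of angle ∠CBX = 30°.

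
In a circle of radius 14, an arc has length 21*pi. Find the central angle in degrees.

Arc length L = 2πr × θ/360, so θ = 360L / (2πr).
θ = 360 × 21*pi / (2π × 14)
θ = 270°
θ = 270°

270°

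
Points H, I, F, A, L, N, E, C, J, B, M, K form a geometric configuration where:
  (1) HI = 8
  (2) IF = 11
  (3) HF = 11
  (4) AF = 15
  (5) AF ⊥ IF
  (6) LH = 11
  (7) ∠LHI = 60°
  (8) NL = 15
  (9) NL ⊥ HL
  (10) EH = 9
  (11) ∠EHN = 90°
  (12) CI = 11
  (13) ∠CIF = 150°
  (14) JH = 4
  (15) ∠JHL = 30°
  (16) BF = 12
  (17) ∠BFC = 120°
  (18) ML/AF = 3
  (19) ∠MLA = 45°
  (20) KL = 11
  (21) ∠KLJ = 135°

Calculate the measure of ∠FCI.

Step 1: By the law of cosines on triangle CIF: CF² = 11² + 11² − 2·11·11·cos(150°) = 451.58, so CF ≈ 21.25.
Step 2: By the inverse law of cosines on triangle FCI: cos(∠FCI) = (21.25² + 11² − 11²) / (2·21.25·11) = 451.58/467.51 = 0.9659, so ∠FCI = 15°.

Therefore, the measure of angle ∠FCI = 15°.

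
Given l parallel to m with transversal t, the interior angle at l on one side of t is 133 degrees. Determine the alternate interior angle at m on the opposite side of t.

Alternate interior angles are equal: 133 degrees.

133 degrees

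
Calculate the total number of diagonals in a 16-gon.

Each of the 16 vertices connects to 13 non-adjacent vertices via diagonals.
Total connections = 16 × 13 = 208, but each diagonal is counted twice.
Number of diagonals = 208 / 2 = 104.

104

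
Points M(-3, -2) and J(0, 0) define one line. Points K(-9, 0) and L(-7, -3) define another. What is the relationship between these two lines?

Slope of line 1: m1 = (0 - -2)/(0 - -3) = 2/3 = 2/3
Slope of line 2: m2 = (-3 - 0)/(-7 - -9) = -3/2 = -3/2
m1 * m2 = (2/3) * (-3/2) = -1 = -1, so the lines are perpendicular.

Perpendicular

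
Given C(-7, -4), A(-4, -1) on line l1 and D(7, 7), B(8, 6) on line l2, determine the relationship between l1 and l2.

Slope of line 1: m1 = (-1 - -4)/(-4 - -7) = 3/3 = 1
Slope of line 2: m2 = (6 - 7)/(8 - 7) = -1/1 = -1
m1 * m2 = (1) * (-1) = -1 = -1, so the lines are perpendicular.

Perpendicular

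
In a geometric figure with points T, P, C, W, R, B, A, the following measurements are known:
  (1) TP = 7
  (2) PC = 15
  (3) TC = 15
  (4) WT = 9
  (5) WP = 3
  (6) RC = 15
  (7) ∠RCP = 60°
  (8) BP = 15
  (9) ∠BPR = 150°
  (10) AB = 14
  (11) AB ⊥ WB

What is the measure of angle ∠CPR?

Step 1: By the law of cosines on triangle PCR: PR² = 15² + 15² − 2·15·15·cos(60°) = 225, so PR = 15.
Step 2: By the inverse law of cosines on triangle CPR: cos(∠CPR) = (15² + 15² − 15²) / (2·15·15) = 225/450 = 0.5, so ∠CPR = 60°.

Therefore, the measure of angle ∠CPR = 60°.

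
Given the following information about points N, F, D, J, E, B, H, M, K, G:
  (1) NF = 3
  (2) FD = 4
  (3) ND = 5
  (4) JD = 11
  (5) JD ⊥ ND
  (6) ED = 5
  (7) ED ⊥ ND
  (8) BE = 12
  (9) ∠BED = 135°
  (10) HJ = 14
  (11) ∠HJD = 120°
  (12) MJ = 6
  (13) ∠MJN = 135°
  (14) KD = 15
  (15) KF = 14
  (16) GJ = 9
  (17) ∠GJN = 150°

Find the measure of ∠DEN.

Step 1: By the law of cosines on triangle EDN: EN² = 5² + 5² − 2·5·5·cos(90°) = 50, so EN = 5·√2.
Step 2: By the inverse law of cosines on triangle DEN: cos(∠DEN) = (5² + (5·√2)² − 5²) / (2·5·5·√2) = 50/70.71 = 0.7071, so ∠DEN = 45°.

Therefore, the measure of angle ∠DEN = 45°.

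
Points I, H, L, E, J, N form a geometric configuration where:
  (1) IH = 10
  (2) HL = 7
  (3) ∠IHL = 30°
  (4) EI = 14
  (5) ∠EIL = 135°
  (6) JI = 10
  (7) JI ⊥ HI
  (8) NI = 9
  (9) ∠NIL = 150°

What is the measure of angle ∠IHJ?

Step 1: By the law of cosines on triangle HIJ: HJ² = 10² + 10² − 2·10·10·cos(90°) = 200, so HJ = 10·√2.
Step 2: By the inverse law of cosines on triangle IHJ: cos(∠IHJ) = (10² + (10·√2)² − 10²) / (2·10·10·√2) = 200/282.84 = 0.7071, so ∠IHJ = 45°.

Therefore, the measure of angle ∠IHJ = 45°.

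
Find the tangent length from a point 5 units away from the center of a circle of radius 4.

The tangent, radius, and line from the external point to the center form a right triangle.
The right angle is where the tangent meets the radius.
By the Pythagorean theorem: tangent² + 4² = 5²
tangent² = 25 - 16 = 9
tangent = 3

3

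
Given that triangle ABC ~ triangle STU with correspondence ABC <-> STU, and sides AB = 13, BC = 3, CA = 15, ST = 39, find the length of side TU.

Since the triangles are similar, the ratio of corresponding sides is constant.
Scale factor k = ST / AB = 39 / 13 = 3
TU = k * BC = 3 * 3 = 9

9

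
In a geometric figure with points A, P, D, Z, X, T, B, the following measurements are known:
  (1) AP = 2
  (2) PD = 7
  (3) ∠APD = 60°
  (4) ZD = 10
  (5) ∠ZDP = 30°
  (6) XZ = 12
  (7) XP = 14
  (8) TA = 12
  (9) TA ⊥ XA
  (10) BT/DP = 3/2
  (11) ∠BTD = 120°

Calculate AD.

Step 1: By the law of cosines on triangle APD: AD² = 2² + 7² − 2·2·7·cos(60°) = 39, so AD = √39.

Therefore, the length of AD = √39.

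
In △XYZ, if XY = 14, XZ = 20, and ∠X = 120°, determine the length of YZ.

By the law of cosines: YZ^2 = XY^2 + XZ^2 - 2*XY*XZ*cos(X)
YZ^2 = 14^2 + 20^2 - 2*14*20*cos(120°)
YZ^2 = 196 + 400 - 560*(-1/2)
YZ^2 = 876
YZ = 2*sqrt(219)

2*sqrt(219)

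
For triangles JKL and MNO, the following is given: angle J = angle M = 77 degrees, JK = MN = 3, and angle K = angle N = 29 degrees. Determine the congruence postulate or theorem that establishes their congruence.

The given information provides:
angle J = angle M = 77 degrees, JK = MN = 3, and angle K = angle N = 29 degrees
This matches the ASA congruence theorem.
Two pairs of corresponding angles and the included side are equal (Angle-Side-Angle).

ASA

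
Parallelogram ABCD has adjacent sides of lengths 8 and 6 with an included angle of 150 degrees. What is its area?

The area of a parallelogram equals the product of two adjacent sides times the sine of the included angle.
This is because the height equals 6 * sin(150°) = 3.
Area = 8 * 3 = 24

24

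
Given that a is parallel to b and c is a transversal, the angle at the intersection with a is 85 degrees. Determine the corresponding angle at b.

When a transversal crosses parallel lines, angles in the same position at each intersection are called corresponding angles.
These are always equal, so the answer is 85 degrees.

85 degrees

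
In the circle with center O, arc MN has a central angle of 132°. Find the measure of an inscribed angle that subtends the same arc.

An inscribed angle intercepts an arc from a point on the circle, while the central angle intercepts the same arc from the center.
The inscribed angle is always half the central angle: 132° / 2 = 66°.

66°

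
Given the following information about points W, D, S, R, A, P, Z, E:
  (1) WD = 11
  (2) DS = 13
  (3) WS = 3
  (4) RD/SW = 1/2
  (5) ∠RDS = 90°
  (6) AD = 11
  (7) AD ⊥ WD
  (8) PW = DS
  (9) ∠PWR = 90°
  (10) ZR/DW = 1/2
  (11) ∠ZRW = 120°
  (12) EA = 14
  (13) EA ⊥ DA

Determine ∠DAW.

Step 1: By the law of cosines on triangle ADW: AW² = 11² + 11² − 2·11·11·cos(90°) = 242, so AW = 11·√2.
Step 2: By the inverse law of cosines on triangle DAW: cos(∠DAW) = (11² + (11·√2)² − 11²) / (2·11·11·√2) = 242/342.24 = 0.7071, so ∠DAW = 45°.

Therefore, the measure of angle ∠DAW = 45°.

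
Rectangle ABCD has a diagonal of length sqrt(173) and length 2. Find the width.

b = sqrt(d^2 - a^2) = sqrt(173 - 4) = sqrt(169) = 13

13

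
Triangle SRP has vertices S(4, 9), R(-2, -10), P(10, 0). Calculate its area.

Shoelace: Area = (1/2)|4(-10-0) + -2(0-9) + 10(9--10)| = (1/2)(168) = 84

84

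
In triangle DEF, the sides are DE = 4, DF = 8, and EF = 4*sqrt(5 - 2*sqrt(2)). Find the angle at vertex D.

By the inverse law of cosines: cos(D) = (DE² + DF² - EF²) / (2 × DE × DF)
cos(D) = (4² + 8² - (4*sqrt(5 - 2*sqrt(2)))²) / (2 × 4 × 8)
cos(D) = (16 + 64 - (80 - 32*sqrt(2))) / 64
cos(D) = sqrt(2)/2
D = arccos(sqrt(2)/2) = 45°

45°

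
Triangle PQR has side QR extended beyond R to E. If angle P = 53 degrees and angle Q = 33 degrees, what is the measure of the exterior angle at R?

Exterior angle = 53 + 33 = 86 degrees (exterior angle theorem).

86 degrees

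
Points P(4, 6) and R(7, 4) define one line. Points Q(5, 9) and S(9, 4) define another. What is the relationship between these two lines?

Slope of line 1: m1 = (4 - 6)/(7 - 4) = -2/3 = -2/3
Slope of line 2: m2 = (4 - 9)/(9 - 5) = -5/4 = -5/4
m1 != m2 (-2/3 != -5/4), so not parallel.
m1 * m2 = (-2/3) * (-5/4) = 5/6 != -1, so not perpendicular.
The lines are neither parallel nor perpendicular.

Neither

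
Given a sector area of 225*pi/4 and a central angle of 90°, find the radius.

r² = 360 × 225*pi/4 / (π × 90) = 225, so r = 15.

15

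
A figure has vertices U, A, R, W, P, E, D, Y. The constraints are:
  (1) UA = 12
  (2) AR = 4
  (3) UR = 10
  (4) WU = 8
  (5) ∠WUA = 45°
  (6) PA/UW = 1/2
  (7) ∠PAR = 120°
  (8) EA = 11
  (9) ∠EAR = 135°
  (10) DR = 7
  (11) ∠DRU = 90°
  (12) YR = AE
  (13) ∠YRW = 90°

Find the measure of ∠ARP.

From the given relations: PA = 1/2·UW = 1/2·8 = 4.
Step 1: By the law of cosines on triangle RAP: RP² = 4² + 4² − 2·4·4·cos(120°) = 48, so RP = 4·√3.
Step 2: By the inverse law of cosines on triangle ARP: cos(∠ARP) = (4² + (4·√3)² − 4²) / (2·4·4·√3) = 48/55.43 = 0.866, so ∠ARP = 30°.

Therefore, the measure of angle ∠ARP = 30°.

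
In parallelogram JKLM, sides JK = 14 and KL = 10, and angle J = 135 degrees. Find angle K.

Consecutive angles are supplementary: angle K = 180 - 135 = 45 degrees.

45 degrees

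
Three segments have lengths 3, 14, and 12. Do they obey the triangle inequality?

Yes.
The triangle inequality requires that the sum of any two sides exceeds the third.
Here 3 + 12 = 15 > 14, so the condition is met.

Yes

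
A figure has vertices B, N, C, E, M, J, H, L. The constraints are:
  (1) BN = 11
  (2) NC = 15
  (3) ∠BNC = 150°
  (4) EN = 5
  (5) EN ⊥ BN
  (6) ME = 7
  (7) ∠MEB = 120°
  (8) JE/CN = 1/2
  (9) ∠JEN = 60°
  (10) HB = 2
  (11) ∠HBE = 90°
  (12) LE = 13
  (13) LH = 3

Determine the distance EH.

Step 1: By the law of cosines on triangle BNE: BE² = 11² + 5² − 2·11·5·cos(90°) = 146, so BE = √146.
Step 2: By the law of cosines on triangle EBH: EH² = √146² + 2² − 2·√146·2·cos(90°) = 150, so EH = 5·√6.

Therefore, the length of EH = 5·√6.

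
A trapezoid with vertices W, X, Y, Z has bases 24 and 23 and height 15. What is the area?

A trapezoid's area equals the midsegment times the height.
The midsegment is (24 + 23) / 2 = 47/2.
Area = 47/2 * 15 = 705/2.

705/2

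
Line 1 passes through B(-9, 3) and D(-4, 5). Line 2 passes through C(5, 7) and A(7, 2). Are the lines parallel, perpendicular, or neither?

Slope of line 1: m1 = (5 - 3)/(-4 - -9) = 2/5 = 2/5
Slope of line 2: m2 = (2 - 7)/(7 - 5) = -5/2 = -5/2
m1 * m2 = -1, so perpendicular.

Perpendicular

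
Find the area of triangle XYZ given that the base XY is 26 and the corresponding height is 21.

Area = (1/2) * base * height
Area = (1/2) * 26 * 21
Area = 273

273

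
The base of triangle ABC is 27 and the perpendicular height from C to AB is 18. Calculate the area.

Area = (1/2)(27)(18) = 243

243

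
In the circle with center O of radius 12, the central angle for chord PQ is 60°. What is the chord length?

Chord length = 2r sin(θ/2)
= 2 × 12 × sin(60°/2)
= 2 × 12 × sin(30°)
= 12

12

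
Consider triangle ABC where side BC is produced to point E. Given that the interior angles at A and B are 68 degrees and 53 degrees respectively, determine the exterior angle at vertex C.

The interior angle at C is 180 - 68 - 53 = 59 degrees.
The exterior angle and interior angle at C are supplementary:
Exterior angle = 180 - 59 = 121 degrees.

121 degrees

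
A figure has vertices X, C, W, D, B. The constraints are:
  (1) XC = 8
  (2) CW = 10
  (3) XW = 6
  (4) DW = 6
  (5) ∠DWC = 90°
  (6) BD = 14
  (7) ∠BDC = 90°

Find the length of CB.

Step 1: By the law of cosines on triangle CWD: CD² = 10² + 6² − 2·10·6·cos(90°) = 136, so CD = 2·√34.
Step 2: By the law of cosines on triangle CDB: CB² = (2·√34)² + 14² − 2·2·√34·14·cos(90°) = 332, so CB = 2·√83.

Therefore, the length of CB = 2·√83.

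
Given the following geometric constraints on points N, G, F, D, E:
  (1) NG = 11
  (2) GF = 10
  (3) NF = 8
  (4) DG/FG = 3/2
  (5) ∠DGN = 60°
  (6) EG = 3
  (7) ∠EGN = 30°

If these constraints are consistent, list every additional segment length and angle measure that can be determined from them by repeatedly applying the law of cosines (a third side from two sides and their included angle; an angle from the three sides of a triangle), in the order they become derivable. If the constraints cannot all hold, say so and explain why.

The constraints are consistent. Derivable facts, in order:
After 1 step:
- ND = √181
- NE ≈ 8.53
- ∠FGN = 44.47°
- ∠FNG = 61.12°
- ∠GFN = 74.41°
After 2 steps:
- ∠DNG = 74.92°
- ∠ENG = 10.12°
- ∠GDN = 45.08°
- ∠GEN = 139.88°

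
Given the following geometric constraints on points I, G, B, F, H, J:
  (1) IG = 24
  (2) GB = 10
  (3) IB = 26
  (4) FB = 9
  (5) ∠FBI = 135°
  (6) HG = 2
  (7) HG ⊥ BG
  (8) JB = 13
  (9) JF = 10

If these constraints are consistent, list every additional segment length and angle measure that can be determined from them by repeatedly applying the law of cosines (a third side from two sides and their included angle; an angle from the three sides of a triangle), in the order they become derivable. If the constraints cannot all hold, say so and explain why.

The constraints are consistent. Derivable facts, in order:
After 1 step:
- BH = 2·√26
- IF ≈ 32.98
- ∠BFJ = 86.18°
- ∠BGI = 90°
- ∠BIG = 22.62°
- ∠BJF = 43.69°
- ∠FBJ = 50.13°
- ∠GBI = 67.38°
After 2 steps:
- ∠BFI = 33.88°
- ∠BHG = 78.69°
- ∠BIF = 11.12°
- ∠GBH = 11.31°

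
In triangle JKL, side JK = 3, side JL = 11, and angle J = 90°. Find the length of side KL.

The included angle is 90°, so the triangle is right-angled at J. The opposite side KL is the hypotenuse.
By the Pythagorean theorem: KL = sqrt(3^2 + 11^2) = sqrt(130) = sqrt(130).

sqrt(130)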